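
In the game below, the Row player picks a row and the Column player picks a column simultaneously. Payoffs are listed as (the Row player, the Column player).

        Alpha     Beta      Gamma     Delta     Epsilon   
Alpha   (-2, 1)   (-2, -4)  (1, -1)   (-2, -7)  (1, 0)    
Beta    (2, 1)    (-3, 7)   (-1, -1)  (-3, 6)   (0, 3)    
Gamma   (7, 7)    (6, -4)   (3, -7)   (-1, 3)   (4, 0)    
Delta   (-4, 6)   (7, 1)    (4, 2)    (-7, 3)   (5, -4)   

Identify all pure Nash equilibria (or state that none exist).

A profile is a Nash equilibrium when each player is best-responding to the other.
The Row player's best responses — vs Alpha: Gamma (payoff 7); vs Beta: Delta (payoff 7); vs Gamma: Delta (payoff 4); vs Delta: Gamma (payoff -1); vs Epsilon: Delta (payoff 5).
The Column player's best responses — vs Alpha: Alpha (payoff 1); vs Beta: Beta (payoff 7); vs Gamma: Alpha (payoff 7); vs Delta: Alpha (payoff 6).
The only mutual best response is (Gamma, Alpha); neither player gains by switching there.

(Gamma, Alpha)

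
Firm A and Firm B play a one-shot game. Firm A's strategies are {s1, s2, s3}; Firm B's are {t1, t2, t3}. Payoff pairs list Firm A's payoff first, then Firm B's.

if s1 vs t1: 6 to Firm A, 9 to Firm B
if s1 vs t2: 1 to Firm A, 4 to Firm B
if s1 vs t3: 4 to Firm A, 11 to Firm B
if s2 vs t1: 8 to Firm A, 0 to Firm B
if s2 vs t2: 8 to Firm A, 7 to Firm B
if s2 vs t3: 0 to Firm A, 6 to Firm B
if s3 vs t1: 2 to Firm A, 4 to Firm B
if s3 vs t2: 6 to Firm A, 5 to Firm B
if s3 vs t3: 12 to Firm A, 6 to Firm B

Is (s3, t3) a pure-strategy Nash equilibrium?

Holding Firm B at t3: Firm A gets 12 from s3, versus 4 from s1, 0 from s2. No profitable deviation for Firm A.
Holding Firm A at s3: Firm B gets 6 from t3, versus 4 from t1, 5 from t2. No profitable deviation for Firm B either.

Yes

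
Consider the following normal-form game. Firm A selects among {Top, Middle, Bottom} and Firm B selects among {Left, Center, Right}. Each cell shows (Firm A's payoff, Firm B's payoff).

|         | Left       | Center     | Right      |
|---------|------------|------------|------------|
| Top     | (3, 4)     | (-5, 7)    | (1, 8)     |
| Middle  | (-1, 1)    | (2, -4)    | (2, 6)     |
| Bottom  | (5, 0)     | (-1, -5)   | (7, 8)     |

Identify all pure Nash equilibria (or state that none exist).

(Bottom, Right)

Check mutual best responses: a cell is a NE iff neither player can gain by unilaterally deviating.
Firm A's best responses — vs Left: Bottom (payoff 5); vs Center: Middle (payoff 2); vs Right: Bottom (payoff 7).
Firm B's best responses — vs Top: Right (payoff 8); vs Middle: Right (payoff 6); vs Bottom: Right (payoff 8).
The only mutual best response is (Bottom, Right); neither player gains by switching there.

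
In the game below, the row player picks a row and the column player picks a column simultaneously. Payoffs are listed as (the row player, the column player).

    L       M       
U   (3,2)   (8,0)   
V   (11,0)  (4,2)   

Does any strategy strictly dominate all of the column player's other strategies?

None

A strategy is strictly dominant if it gives the column player a strictly higher payoff than every other strategy, against every choice by the opponent.
L is not dominant: against V, M gives 2 > 0.
M is not dominant: against U, L gives 2 > 0.
No single strategy is best against every opponent action.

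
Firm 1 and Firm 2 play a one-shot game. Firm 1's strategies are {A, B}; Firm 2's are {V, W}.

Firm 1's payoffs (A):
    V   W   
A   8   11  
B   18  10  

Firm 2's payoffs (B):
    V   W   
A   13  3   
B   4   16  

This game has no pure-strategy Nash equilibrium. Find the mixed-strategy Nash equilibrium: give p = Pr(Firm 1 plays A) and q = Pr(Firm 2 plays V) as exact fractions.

p = 6/11, q = 1/11

In a mixed NE each player is indifferent between their pure strategies, so the opponent's mix sets the indifference.
Firm 2 indifferent between V and W: p·13 + (1−p)·4 = p·3 + (1−p)·16 ⟹ 4 + 9p = 16 + (-13)p ⟹ p = 6/11.
Firm 1 indifferent between A and B: q·8 + (1−q)·11 = q·18 + (1−q)·10 ⟹ 11 + (-3)q = 10 + 8q ⟹ q = 1/11.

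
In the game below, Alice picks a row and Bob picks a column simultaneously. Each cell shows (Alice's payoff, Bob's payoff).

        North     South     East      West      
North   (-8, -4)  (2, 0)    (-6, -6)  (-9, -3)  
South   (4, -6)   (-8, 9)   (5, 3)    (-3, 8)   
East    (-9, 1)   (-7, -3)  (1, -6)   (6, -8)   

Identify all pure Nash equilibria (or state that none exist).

(North, South)

A profile is a Nash equilibrium when each player is best-responding to the other.
Alice's best responses — vs North: South (payoff 4); vs South: North (payoff 2); vs East: South (payoff 5); vs West: East (payoff 6).
Bob's best responses — vs North: South (payoff 0); vs South: South (payoff 9); vs East: North (payoff 1).
The only mutual best response is (North, South); neither player gains by switching there.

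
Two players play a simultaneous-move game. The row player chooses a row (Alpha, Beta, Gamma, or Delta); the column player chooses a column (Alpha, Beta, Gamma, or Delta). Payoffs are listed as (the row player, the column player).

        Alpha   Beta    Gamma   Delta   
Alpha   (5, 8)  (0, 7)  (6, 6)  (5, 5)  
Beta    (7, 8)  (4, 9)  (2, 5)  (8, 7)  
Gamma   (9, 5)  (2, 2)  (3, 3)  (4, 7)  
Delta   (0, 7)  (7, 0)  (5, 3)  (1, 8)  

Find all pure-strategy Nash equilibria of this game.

Check mutual best responses: a cell is a NE iff neither player can gain by unilaterally deviating.
The row player's best responses — vs Alpha: Gamma (payoff 9); vs Beta: Delta (payoff 7); vs Gamma: Alpha (payoff 6); vs Delta: Beta (payoff 8).
The column player's best responses — vs Alpha: Alpha (payoff 8); vs Beta: Beta (payoff 9); vs Gamma: Delta (payoff 7); vs Delta: Delta (payoff 8).
No cell has both players best-responding. For instance, the row player's best reply to Gamma is Alpha, but against Alpha the column player prefers Alpha over Gamma.

No pure-strategy Nash equilibrium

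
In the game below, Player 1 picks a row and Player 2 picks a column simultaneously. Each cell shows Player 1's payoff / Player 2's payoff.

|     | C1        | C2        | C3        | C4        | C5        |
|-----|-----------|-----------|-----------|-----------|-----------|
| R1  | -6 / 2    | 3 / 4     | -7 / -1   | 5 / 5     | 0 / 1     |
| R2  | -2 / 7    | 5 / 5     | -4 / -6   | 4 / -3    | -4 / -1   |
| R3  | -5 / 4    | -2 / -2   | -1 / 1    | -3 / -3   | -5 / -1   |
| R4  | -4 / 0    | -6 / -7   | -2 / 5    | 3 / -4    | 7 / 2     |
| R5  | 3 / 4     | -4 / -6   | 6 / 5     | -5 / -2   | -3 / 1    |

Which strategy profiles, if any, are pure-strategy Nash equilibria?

Check mutual best responses: a cell is a NE iff neither player can gain by unilaterally deviating.
Player 1's best responses — vs C1: R5 (payoff 3); vs C2: R2 (payoff 5); vs C3: R5 (payoff 6); vs C4: R1 (payoff 5); vs C5: R4 (payoff 7).
Player 2's best responses — vs R1: C4 (payoff 5); vs R2: C1 (payoff 7); vs R3: C1 (payoff 4); vs R4: C3 (payoff 5); vs R5: C3 (payoff 5).
Mutual best responses occur at (R1, C4) and (R5, C3); at each, neither player gains by switching.

(R1, C4) and (R5, C3)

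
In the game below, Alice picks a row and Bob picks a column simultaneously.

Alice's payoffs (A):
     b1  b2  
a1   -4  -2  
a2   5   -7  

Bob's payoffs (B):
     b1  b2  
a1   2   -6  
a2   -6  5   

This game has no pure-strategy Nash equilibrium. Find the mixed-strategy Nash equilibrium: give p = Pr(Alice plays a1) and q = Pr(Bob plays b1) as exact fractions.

In a mixed NE each player is indifferent between their pure strategies, so the opponent's mix sets the indifference.
Bob indifferent between b1 and b2: p·2 + (1−p)·(-6) = p·(-6) + (1−p)·5 ⟹ (-6) + 8p = 5 + (-11)p ⟹ p = 11/19.
Alice indifferent between a1 and a2: q·(-4) + (1−q)·(-2) = q·5 + (1−q)·(-7) ⟹ (-2) + (-2)q = (-7) + 12q ⟹ q = 5/14.

p = 11/19, q = 5/14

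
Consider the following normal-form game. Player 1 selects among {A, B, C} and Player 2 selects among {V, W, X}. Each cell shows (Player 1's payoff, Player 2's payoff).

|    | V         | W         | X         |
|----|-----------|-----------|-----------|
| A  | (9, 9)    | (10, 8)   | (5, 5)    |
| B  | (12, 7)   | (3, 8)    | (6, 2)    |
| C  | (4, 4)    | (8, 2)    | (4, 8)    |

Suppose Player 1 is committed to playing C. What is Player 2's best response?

With Player 1 fixed at C, Player 2's payoffs are: V → 4, W → 2, X → 8.
The maximum is 8, achieved by X.

X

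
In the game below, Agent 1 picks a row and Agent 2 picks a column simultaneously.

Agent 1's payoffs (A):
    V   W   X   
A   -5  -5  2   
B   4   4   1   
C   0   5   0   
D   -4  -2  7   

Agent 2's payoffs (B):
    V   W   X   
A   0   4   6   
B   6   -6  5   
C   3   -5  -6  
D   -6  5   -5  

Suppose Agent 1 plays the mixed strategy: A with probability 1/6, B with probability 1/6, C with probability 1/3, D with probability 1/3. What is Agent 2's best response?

V

Agent 2's best reply maximizes expected payoff against the mix.
V: (1/6)·0 + (1/6)·6 + (1/3)·3 + (1/3)·(-6) = 0
W: (1/6)·4 + (1/6)·(-6) + (1/3)·(-5) + (1/3)·5 = -1/3
X: (1/6)·6 + (1/6)·5 + (1/3)·(-6) + (1/3)·(-5) = -11/6
Highest expected payoff is 0, from V.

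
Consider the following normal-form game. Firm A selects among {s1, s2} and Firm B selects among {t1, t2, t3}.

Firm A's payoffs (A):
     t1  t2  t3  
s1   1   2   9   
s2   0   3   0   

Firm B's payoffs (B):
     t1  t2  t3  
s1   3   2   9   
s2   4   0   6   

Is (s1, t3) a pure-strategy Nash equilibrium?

Holding Firm B at t3: Firm A gets 9 from s1, versus 0 from s2. No profitable deviation for Firm A.
Holding Firm A at s1: Firm B gets 9 from t3, versus 3 from t1, 2 from t2. No profitable deviation for Firm B either.

Yes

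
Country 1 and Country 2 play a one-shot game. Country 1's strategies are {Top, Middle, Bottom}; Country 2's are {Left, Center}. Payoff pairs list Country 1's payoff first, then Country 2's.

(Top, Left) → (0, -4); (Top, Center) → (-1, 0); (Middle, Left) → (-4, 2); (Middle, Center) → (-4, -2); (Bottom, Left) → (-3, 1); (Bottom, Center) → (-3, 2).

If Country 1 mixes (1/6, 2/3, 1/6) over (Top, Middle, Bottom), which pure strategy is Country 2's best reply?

Country 2's best reply maximizes expected payoff against the mix.
Left: (1/6)·(-4) + (2/3)·2 + (1/6)·1 = 5/6
Center: (1/6)·0 + (2/3)·(-2) + (1/6)·2 = -1
Highest expected payoff is 5/6, from Left.

Left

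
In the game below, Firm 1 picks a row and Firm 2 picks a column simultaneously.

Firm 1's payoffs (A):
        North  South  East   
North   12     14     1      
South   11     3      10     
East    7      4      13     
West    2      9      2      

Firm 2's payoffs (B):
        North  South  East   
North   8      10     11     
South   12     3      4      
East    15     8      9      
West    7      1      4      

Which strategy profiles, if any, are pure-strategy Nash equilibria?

There is no pure-strategy Nash equilibrium

Check mutual best responses: a cell is a NE iff neither player can gain by unilaterally deviating.
Firm 1's best responses — vs North: North (payoff 12); vs South: North (payoff 14); vs East: East (payoff 13).
Firm 2's best responses — vs North: East (payoff 11); vs South: North (payoff 12); vs East: North (payoff 15); vs West: North (payoff 7).
No cell has both players best-responding. For instance, Firm 1's best reply to South is North, but against North Firm 2 prefers East over South.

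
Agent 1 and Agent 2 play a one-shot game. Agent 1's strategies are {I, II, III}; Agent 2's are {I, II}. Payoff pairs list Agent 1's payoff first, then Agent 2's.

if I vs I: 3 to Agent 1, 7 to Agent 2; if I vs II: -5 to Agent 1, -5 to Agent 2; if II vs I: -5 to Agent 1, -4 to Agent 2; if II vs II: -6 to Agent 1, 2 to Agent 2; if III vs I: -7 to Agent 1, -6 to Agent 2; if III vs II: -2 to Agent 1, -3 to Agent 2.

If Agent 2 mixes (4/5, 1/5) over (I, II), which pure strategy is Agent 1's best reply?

Compute Agent 1's expected payoff from each pure strategy against the given mix.
I: (4/5)·3 + (1/5)·(-5) = 7/5
II: (4/5)·(-5) + (1/5)·(-6) = -26/5
III: (4/5)·(-7) + (1/5)·(-2) = -6
Highest expected payoff is 7/5, from I.

I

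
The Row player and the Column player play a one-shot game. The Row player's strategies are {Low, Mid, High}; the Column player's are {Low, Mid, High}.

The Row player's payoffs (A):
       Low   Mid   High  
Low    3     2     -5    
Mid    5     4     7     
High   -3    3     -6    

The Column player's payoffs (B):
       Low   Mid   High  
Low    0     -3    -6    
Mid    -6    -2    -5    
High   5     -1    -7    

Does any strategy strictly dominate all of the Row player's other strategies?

A strategy is strictly dominant if it gives the Row player a strictly higher payoff than every other strategy, against every choice by the opponent.
Mid strictly dominates: vs Low: 5 > each of {3, -3}; vs Mid: 4 > each of {2, 3}; vs High: 7 > each of {-5, -6}.

Mid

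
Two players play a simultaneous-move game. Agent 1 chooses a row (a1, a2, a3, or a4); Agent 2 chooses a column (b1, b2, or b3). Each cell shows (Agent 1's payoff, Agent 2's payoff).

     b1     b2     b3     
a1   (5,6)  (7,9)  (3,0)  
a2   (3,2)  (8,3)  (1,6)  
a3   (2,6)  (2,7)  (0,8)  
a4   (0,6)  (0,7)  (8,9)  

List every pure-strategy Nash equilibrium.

(a4, b3)

Check mutual best responses: a cell is a NE iff neither player can gain by unilaterally deviating.
Agent 1's best responses — vs b1: a1 (payoff 5); vs b2: a2 (payoff 8); vs b3: a4 (payoff 8).
Agent 2's best responses — vs a1: b2 (payoff 9); vs a2: b3 (payoff 6); vs a3: b3 (payoff 8); vs a4: b3 (payoff 9).
The only mutual best response is (a4, b3); neither player gains by switching there.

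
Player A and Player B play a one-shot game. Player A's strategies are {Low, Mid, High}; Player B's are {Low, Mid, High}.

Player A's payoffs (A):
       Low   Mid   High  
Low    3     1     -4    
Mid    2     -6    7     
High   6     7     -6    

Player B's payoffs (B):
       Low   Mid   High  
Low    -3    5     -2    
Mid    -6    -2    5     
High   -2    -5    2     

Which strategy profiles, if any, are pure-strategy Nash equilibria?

Find each player's best response to every opponent strategy; NE are the intersections.
Player A's best responses — vs Low: High (payoff 6); vs Mid: High (payoff 7); vs High: Mid (payoff 7).
Player B's best responses — vs Low: Mid (payoff 5); vs Mid: High (payoff 5); vs High: High (payoff 2).
The only mutual best response is (Mid, High); neither player gains by switching there.

(Mid, High)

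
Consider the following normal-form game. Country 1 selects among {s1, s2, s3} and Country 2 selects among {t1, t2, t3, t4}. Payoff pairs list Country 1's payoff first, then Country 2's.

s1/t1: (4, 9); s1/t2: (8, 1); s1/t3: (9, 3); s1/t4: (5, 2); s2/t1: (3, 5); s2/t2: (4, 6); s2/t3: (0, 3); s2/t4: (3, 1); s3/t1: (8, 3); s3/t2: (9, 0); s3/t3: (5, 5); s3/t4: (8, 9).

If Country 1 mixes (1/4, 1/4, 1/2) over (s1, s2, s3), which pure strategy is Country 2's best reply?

t4

Compute Country 2's expected payoff from each pure strategy against the given mix.
t1: (1/4)·9 + (1/4)·5 + (1/2)·3 = 5
t2: (1/4)·1 + (1/4)·6 + (1/2)·0 = 7/4
t3: (1/4)·3 + (1/4)·3 + (1/2)·5 = 4
t4: (1/4)·2 + (1/4)·1 + (1/2)·9 = 21/4
Highest expected payoff is 21/4, from t4.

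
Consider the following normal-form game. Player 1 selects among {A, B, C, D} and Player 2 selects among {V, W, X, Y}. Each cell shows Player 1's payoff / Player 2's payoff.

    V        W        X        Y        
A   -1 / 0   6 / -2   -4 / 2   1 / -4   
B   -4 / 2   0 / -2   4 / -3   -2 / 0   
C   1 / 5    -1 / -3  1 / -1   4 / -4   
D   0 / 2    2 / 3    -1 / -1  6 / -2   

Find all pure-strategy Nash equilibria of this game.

Find each player's best response to every opponent strategy; NE are the intersections.
Player 1's best responses — vs V: C (payoff 1); vs W: A (payoff 6); vs X: B (payoff 4); vs Y: D (payoff 6).
Player 2's best responses — vs A: X (payoff 2); vs B: V (payoff 2); vs C: V (payoff 5); vs D: W (payoff 3).
The only mutual best response is (C, V); neither player gains by switching there.

(C, V)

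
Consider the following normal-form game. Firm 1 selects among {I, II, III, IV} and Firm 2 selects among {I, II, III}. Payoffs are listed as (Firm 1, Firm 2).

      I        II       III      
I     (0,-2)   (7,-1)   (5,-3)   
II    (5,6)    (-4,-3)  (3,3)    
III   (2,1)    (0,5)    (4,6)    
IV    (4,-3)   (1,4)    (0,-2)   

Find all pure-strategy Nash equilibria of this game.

(I, II) and (II, I)

A profile is a Nash equilibrium when each player is best-responding to the other.
Firm 1's best responses — vs I: II (payoff 5); vs II: I (payoff 7); vs III: I (payoff 5).
Firm 2's best responses — vs I: II (payoff -1); vs II: I (payoff 6); vs III: III (payoff 6); vs IV: II (payoff 4).
Mutual best responses occur at (I, II) and (II, I); at each, neither player gains by switching.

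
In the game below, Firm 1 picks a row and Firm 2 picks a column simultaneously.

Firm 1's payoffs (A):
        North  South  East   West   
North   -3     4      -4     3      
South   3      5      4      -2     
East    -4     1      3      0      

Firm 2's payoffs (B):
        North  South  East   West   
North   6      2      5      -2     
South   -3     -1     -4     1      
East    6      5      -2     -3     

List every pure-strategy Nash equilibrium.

There is no pure-strategy Nash equilibrium

Check mutual best responses: a cell is a NE iff neither player can gain by unilaterally deviating.
Firm 1's best responses — vs North: South (payoff 3); vs South: South (payoff 5); vs East: South (payoff 4); vs West: North (payoff 3).
Firm 2's best responses — vs North: North (payoff 6); vs South: West (payoff 1); vs East: North (payoff 6).
No cell has both players best-responding. For instance, Firm 1's best reply to West is North, but against North Firm 2 prefers North over West.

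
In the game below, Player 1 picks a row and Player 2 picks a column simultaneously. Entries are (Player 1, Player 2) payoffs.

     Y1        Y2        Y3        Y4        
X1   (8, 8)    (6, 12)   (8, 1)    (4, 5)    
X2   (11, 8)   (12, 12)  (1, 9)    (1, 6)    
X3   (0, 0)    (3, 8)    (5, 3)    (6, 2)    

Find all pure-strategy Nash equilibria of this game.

A profile is a Nash equilibrium when each player is best-responding to the other.
Player 1's best responses — vs Y1: X2 (payoff 11); vs Y2: X2 (payoff 12); vs Y3: X1 (payoff 8); vs Y4: X3 (payoff 6).
Player 2's best responses — vs X1: Y2 (payoff 12); vs X2: Y2 (payoff 12); vs X3: Y2 (payoff 8).
The only mutual best response is (X2, Y2); neither player gains by switching there.

(X2, Y2)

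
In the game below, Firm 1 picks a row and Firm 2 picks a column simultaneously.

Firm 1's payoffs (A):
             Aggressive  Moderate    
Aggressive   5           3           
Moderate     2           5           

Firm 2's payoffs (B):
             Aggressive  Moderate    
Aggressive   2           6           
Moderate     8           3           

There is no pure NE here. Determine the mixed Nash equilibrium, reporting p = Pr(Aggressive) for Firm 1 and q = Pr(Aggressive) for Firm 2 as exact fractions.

In a mixed NE each player is indifferent between their pure strategies, so the opponent's mix sets the indifference.
Firm 2 indifferent between Aggressive and Moderate: p·2 + (1−p)·8 = p·6 + (1−p)·3 ⟹ 8 + (-6)p = 3 + 3p ⟹ p = 5/9.
Firm 1 indifferent between Aggressive and Moderate: q·5 + (1−q)·3 = q·2 + (1−q)·5 ⟹ 3 + 2q = 5 + (-3)q ⟹ q = 2/5.

p = 5/9, q = 2/5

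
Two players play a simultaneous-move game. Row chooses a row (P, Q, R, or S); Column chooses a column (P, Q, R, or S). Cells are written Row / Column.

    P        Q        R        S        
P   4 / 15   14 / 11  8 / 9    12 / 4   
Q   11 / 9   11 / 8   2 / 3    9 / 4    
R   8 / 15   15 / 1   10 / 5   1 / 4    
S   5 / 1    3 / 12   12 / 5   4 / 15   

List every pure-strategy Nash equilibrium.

Check mutual best responses: a cell is a NE iff neither player can gain by unilaterally deviating.
Row's best responses — vs P: Q (payoff 11); vs Q: R (payoff 15); vs R: S (payoff 12); vs S: P (payoff 12).
Column's best responses — vs P: P (payoff 15); vs Q: P (payoff 9); vs R: P (payoff 15); vs S: S (payoff 15).
The only mutual best response is (Q, P); neither player gains by switching there.

(Q, P)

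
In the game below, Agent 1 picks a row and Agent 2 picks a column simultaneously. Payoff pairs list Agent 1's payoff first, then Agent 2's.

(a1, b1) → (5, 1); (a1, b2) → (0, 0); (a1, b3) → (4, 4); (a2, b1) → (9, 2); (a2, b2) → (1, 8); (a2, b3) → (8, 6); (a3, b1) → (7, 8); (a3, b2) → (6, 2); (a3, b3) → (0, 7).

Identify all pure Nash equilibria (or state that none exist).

Check mutual best responses: a cell is a NE iff neither player can gain by unilaterally deviating.
Agent 1's best responses — vs b1: a2 (payoff 9); vs b2: a3 (payoff 6); vs b3: a2 (payoff 8).
Agent 2's best responses — vs a1: b3 (payoff 4); vs a2: b2 (payoff 8); vs a3: b1 (payoff 8).
No cell has both players best-responding. For instance, Agent 1's best reply to b1 is a2, but against a2 Agent 2 prefers b2 over b1.

There is no pure-strategy Nash equilibrium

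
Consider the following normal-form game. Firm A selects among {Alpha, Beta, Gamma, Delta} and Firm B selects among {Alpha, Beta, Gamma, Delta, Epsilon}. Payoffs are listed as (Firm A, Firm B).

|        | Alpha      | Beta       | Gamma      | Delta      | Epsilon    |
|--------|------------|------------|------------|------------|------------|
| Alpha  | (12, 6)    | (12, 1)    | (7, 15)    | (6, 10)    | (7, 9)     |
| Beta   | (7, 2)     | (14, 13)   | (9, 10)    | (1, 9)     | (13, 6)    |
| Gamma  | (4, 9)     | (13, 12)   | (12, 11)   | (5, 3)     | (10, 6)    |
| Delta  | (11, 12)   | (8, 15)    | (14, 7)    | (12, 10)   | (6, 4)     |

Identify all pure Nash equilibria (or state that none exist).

A profile is a Nash equilibrium when each player is best-responding to the other.
Firm A's best responses — vs Alpha: Alpha (payoff 12); vs Beta: Beta (payoff 14); vs Gamma: Delta (payoff 14); vs Delta: Delta (payoff 12); vs Epsilon: Beta (payoff 13).
Firm B's best responses — vs Alpha: Gamma (payoff 15); vs Beta: Beta (payoff 13); vs Gamma: Beta (payoff 12); vs Delta: Beta (payoff 15).
The only mutual best response is (Beta, Beta); neither player gains by switching there.

(Beta, Beta)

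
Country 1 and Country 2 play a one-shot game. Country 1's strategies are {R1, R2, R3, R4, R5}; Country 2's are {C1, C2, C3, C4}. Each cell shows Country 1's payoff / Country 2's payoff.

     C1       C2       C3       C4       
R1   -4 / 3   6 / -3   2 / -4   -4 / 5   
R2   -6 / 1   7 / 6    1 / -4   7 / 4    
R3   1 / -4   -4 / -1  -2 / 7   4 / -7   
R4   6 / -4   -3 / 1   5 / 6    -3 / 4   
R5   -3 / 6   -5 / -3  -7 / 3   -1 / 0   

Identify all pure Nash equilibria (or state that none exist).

(R2, C2) and (R4, C3)

Find each player's best response to every opponent strategy; NE are the intersections.
Country 1's best responses — vs C1: R4 (payoff 6); vs C2: R2 (payoff 7); vs C3: R4 (payoff 5); vs C4: R2 (payoff 7).
Country 2's best responses — vs R1: C4 (payoff 5); vs R2: C2 (payoff 6); vs R3: C3 (payoff 7); vs R4: C3 (payoff 6); vs R5: C1 (payoff 6).
Mutual best responses occur at (R2, C2) and (R4, C3); at each, neither player gains by switching.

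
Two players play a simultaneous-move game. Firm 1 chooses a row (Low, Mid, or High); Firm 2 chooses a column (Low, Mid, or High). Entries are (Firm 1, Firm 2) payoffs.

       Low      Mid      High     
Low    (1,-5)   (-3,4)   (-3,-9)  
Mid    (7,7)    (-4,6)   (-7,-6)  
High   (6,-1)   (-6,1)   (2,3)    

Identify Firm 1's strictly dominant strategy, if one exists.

A strategy is strictly dominant if it gives Firm 1 a strictly higher payoff than every other strategy, against every choice by the opponent.
Low is not dominant: against Low, Mid gives 7 > 1.
Mid is not dominant: against Mid, Low gives -3 > -4.
High is not dominant: against Low, Mid gives 7 > 6.
No single strategy is best against every opponent action.

None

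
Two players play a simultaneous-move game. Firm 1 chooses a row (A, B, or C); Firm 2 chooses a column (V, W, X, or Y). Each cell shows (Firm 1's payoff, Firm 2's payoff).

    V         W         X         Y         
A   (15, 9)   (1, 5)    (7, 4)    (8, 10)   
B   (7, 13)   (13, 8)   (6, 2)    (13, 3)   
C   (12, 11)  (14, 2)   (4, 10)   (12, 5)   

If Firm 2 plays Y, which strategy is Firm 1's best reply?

B

With Firm 2 fixed at Y, Firm 1's payoffs are: A → 8, B → 13, C → 12.
The maximum is 13, achieved by B.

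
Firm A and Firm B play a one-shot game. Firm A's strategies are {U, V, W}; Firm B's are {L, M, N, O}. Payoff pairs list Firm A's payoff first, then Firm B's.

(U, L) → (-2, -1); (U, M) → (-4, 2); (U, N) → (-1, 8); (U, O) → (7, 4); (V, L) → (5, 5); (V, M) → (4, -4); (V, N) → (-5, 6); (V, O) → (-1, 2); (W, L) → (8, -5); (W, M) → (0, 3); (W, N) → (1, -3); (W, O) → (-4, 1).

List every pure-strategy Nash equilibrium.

Check mutual best responses: a cell is a NE iff neither player can gain by unilaterally deviating.
Firm A's best responses — vs L: W (payoff 8); vs M: V (payoff 4); vs N: W (payoff 1); vs O: U (payoff 7).
Firm B's best responses — vs U: N (payoff 8); vs V: N (payoff 6); vs W: M (payoff 3).
No cell has both players best-responding. For instance, Firm A's best reply to L is W, but against W Firm B prefers M over L.

No pure-strategy Nash equilibrium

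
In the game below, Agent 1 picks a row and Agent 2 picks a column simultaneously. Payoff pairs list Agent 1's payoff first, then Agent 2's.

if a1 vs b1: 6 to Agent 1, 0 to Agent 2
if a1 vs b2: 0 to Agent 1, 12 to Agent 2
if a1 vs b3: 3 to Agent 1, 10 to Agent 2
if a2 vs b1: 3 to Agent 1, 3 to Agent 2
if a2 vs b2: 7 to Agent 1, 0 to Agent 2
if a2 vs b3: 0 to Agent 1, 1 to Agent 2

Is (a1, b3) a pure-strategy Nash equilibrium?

Holding Agent 2 at b3: Agent 1 gets 3 from a1, versus 0 from a2. No profitable deviation for Agent 1.
Holding Agent 1 at a1: Agent 2 gets 10 from b3 but could get 12 by switching to b2. Agent 2 has a profitable deviation.

No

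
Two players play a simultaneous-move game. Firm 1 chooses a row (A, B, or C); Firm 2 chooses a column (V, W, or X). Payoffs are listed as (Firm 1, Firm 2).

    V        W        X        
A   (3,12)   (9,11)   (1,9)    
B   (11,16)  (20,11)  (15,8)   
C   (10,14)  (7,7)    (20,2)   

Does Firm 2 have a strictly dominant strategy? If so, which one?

Check whether one of Firm 2's strategies beats all alternatives regardless of what the opponent does.
V strictly dominates: vs A: 12 > each of {11, 9}; vs B: 16 > each of {11, 8}; vs C: 14 > each of {7, 2}.

V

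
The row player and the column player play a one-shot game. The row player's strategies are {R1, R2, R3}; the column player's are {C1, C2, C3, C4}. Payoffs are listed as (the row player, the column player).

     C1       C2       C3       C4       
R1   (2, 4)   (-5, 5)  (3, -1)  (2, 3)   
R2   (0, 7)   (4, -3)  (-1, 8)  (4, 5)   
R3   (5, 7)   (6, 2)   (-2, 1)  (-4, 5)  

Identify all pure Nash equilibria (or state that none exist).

(R3, C1)

Check mutual best responses: a cell is a NE iff neither player can gain by unilaterally deviating.
The row player's best responses — vs C1: R3 (payoff 5); vs C2: R3 (payoff 6); vs C3: R1 (payoff 3); vs C4: R2 (payoff 4).
The column player's best responses — vs R1: C2 (payoff 5); vs R2: C3 (payoff 8); vs R3: C1 (payoff 7).
The only mutual best response is (R3, C1); neither player gains by switching there.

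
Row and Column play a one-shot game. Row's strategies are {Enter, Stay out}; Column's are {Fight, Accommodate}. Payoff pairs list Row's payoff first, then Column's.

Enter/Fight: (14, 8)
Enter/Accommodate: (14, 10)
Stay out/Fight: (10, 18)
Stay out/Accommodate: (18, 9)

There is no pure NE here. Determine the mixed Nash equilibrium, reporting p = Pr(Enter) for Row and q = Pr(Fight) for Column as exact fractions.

p = 9/11, q = 1/2

In a mixed NE each player is indifferent between their pure strategies, so the opponent's mix sets the indifference.
Column indifferent between Fight and Accommodate: p·8 + (1−p)·18 = p·10 + (1−p)·9 ⟹ 18 + (-10)p = 9 + 1p ⟹ p = 9/11.
Row indifferent between Enter and Stay out: q·14 + (1−q)·14 = q·10 + (1−q)·18 ⟹ 14 + 0q = 18 + (-8)q ⟹ q = 1/2.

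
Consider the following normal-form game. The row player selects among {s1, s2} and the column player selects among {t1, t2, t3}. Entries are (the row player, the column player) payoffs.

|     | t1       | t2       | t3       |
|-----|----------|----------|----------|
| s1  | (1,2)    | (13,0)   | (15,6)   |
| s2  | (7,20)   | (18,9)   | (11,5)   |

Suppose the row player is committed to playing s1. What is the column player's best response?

t3

With the row player fixed at s1, the column player's payoffs are: t1 → 2, t2 → 0, t3 → 6.
The maximum is 6, achieved by t3.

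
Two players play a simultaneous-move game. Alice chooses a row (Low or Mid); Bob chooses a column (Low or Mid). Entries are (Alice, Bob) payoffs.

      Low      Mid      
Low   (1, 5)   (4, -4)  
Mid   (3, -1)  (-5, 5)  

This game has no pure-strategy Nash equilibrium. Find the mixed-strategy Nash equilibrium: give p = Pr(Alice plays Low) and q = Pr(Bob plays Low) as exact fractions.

p = 2/5, q = 9/11

Each player's mixing probability is pinned down by making the *other* player indifferent.
Bob indifferent between Low and Mid: p·5 + (1−p)·(-1) = p·(-4) + (1−p)·5 ⟹ (-1) + 6p = 5 + (-9)p ⟹ p = 2/5.
Alice indifferent between Low and Mid: q·1 + (1−q)·4 = q·3 + (1−q)·(-5) ⟹ 4 + (-3)q = (-5) + 8q ⟹ q = 9/11.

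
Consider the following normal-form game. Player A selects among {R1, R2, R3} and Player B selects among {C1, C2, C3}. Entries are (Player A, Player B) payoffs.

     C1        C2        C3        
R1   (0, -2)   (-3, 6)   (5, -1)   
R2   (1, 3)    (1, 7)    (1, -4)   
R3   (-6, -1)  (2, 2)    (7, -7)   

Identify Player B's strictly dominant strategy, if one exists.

A strategy is strictly dominant if it gives Player B a strictly higher payoff than every other strategy, against every choice by the opponent.
C2 strictly dominates: vs R1: 6 > each of {-2, -1}; vs R2: 7 > each of {3, -4}; vs R3: 2 > each of {-1, -7}.

C2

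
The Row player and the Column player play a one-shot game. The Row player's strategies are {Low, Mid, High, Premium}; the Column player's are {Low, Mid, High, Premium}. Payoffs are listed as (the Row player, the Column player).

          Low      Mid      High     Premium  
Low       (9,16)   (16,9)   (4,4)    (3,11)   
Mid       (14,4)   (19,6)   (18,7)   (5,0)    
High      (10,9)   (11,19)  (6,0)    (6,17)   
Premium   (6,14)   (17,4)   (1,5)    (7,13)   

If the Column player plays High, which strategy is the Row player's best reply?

Mid

With the Column player fixed at High, the Row player's payoffs are: Low → 4, Mid → 18, High → 6, Premium → 1.
The maximum is 18, achieved by Mid.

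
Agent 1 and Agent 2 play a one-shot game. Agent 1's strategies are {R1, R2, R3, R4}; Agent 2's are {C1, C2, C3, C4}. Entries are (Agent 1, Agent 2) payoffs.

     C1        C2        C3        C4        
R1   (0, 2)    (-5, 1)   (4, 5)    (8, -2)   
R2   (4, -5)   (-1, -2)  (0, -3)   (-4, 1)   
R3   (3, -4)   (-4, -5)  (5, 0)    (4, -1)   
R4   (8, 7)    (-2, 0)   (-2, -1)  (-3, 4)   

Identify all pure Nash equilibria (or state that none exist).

(R3, C3) and (R4, C1)

Find each player's best response to every opponent strategy; NE are the intersections.
Agent 1's best responses — vs C1: R4 (payoff 8); vs C2: R2 (payoff -1); vs C3: R3 (payoff 5); vs C4: R1 (payoff 8).
Agent 2's best responses — vs R1: C3 (payoff 5); vs R2: C4 (payoff 1); vs R3: C3 (payoff 0); vs R4: C1 (payoff 7).
Mutual best responses occur at (R3, C3) and (R4, C1); at each, neither player gains by switching.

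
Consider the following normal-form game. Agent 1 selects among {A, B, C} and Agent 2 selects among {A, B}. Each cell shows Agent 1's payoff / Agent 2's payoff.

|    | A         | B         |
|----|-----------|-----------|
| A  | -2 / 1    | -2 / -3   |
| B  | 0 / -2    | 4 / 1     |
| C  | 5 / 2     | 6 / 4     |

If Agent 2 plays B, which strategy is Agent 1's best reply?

C

With Agent 2 fixed at B, Agent 1's payoffs are: A → -2, B → 4, C → 6.
The maximum is 6, achieved by C.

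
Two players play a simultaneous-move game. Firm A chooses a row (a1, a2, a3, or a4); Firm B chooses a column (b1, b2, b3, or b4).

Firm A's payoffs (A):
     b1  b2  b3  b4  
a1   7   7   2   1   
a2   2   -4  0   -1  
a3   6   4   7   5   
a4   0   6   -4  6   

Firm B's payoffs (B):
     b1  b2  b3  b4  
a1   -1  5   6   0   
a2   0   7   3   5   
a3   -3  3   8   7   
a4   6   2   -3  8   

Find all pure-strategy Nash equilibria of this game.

A profile is a Nash equilibrium when each player is best-responding to the other.
Firm A's best responses — vs b1: a1 (payoff 7); vs b2: a1 (payoff 7); vs b3: a3 (payoff 7); vs b4: a4 (payoff 6).
Firm B's best responses — vs a1: b3 (payoff 6); vs a2: b2 (payoff 7); vs a3: b3 (payoff 8); vs a4: b4 (payoff 8).
Mutual best responses occur at (a3, b3) and (a4, b4); at each, neither player gains by switching.

(a3, b3) and (a4, b4)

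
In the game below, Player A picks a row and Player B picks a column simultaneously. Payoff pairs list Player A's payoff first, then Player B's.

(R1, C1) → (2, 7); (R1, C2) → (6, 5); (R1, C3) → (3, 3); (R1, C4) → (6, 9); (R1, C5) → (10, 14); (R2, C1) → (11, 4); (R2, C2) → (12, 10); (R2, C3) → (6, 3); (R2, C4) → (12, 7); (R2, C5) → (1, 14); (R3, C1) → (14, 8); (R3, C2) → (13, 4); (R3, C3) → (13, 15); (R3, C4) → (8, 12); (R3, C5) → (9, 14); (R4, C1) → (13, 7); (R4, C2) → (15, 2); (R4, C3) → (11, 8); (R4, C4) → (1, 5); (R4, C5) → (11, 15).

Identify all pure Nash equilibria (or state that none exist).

A profile is a Nash equilibrium when each player is best-responding to the other.
Player A's best responses — vs C1: R3 (payoff 14); vs C2: R4 (payoff 15); vs C3: R3 (payoff 13); vs C4: R2 (payoff 12); vs C5: R4 (payoff 11).
Player B's best responses — vs R1: C5 (payoff 14); vs R2: C5 (payoff 14); vs R3: C3 (payoff 15); vs R4: C5 (payoff 15).
Mutual best responses occur at (R3, C3) and (R4, C5); at each, neither player gains by switching.

(R3, C3) and (R4, C5)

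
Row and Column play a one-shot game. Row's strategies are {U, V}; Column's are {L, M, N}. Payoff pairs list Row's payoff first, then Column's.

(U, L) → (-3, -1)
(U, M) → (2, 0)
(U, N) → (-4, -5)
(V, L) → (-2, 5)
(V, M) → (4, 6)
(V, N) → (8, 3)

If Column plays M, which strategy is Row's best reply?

With Column fixed at M, Row's payoffs are: U → 2, V → 4.
The maximum is 4, achieved by V.

V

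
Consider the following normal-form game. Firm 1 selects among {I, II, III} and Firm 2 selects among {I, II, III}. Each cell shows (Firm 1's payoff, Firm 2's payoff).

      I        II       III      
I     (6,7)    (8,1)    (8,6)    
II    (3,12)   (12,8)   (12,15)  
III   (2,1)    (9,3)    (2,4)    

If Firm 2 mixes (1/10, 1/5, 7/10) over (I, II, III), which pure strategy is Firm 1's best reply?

II

Compute Firm 1's expected payoff from each pure strategy against the given mix.
I: (1/10)·6 + (1/5)·8 + (7/10)·8 = 39/5
II: (1/10)·3 + (1/5)·12 + (7/10)·12 = 111/10
III: (1/10)·2 + (1/5)·9 + (7/10)·2 = 17/5
Highest expected payoff is 111/10, from II.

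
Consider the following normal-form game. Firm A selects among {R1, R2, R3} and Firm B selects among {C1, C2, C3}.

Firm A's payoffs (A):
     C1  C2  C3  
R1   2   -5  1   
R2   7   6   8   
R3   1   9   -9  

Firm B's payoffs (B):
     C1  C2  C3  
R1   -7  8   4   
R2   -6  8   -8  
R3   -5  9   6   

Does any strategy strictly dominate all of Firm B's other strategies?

C2

A strategy is strictly dominant if it gives Firm B a strictly higher payoff than every other strategy, against every choice by the opponent.
C2 strictly dominates: vs R1: 8 > each of {-7, 4}; vs R2: 8 > each of {-6, -8}; vs R3: 9 > each of {-5, 6}.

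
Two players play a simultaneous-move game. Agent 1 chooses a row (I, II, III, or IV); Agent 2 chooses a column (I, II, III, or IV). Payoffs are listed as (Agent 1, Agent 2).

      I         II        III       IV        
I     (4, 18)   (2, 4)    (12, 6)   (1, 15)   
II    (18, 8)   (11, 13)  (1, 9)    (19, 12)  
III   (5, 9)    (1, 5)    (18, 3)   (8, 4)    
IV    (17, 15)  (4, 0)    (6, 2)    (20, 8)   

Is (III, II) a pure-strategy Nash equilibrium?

Holding Agent 2 at II: Agent 1 gets 1 from III but could get 11 by switching to II. Agent 1 has a profitable deviation.

No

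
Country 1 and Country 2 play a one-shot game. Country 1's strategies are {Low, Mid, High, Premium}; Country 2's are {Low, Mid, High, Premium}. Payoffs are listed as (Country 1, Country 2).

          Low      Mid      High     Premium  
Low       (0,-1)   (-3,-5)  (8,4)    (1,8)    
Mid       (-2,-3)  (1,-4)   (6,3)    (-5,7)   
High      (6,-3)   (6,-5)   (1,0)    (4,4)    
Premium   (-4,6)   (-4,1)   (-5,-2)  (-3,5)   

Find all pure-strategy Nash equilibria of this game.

(High, Premium)

A profile is a Nash equilibrium when each player is best-responding to the other.
Country 1's best responses — vs Low: High (payoff 6); vs Mid: High (payoff 6); vs High: Low (payoff 8); vs Premium: High (payoff 4).
Country 2's best responses — vs Low: Premium (payoff 8); vs Mid: Premium (payoff 7); vs High: Premium (payoff 4); vs Premium: Low (payoff 6).
The only mutual best response is (High, Premium); neither player gains by switching there.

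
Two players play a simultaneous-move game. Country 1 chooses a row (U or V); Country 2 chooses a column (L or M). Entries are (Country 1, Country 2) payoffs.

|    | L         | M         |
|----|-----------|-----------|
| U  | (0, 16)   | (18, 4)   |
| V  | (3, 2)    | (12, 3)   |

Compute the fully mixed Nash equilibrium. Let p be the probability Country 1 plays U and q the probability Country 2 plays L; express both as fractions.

p = 1/13, q = 2/3

Each player's mixing probability is pinned down by making the *other* player indifferent.
Country 2 indifferent between L and M: p·16 + (1−p)·2 = p·4 + (1−p)·3 ⟹ 2 + 14p = 3 + 1p ⟹ p = 1/13.
Country 1 indifferent between U and V: q·0 + (1−q)·18 = q·3 + (1−q)·12 ⟹ 18 + (-18)q = 12 + (-9)q ⟹ q = 2/3.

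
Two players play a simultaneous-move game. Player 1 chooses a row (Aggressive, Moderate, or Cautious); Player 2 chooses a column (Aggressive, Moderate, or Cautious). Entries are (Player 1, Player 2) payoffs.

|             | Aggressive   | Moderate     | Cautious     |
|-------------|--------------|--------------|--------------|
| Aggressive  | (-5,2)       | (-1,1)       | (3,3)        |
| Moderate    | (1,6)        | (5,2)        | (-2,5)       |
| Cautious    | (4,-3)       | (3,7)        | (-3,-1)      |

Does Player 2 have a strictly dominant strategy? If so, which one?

No strictly dominant strategy

A strategy is strictly dominant if it gives Player 2 a strictly higher payoff than every other strategy, against every choice by the opponent.
Aggressive is not dominant: against Aggressive, Cautious gives 3 > 2.
Moderate is not dominant: against Aggressive, Aggressive gives 2 > 1.
Cautious is not dominant: against Moderate, Aggressive gives 6 > 5.
No single strategy is best against every opponent action.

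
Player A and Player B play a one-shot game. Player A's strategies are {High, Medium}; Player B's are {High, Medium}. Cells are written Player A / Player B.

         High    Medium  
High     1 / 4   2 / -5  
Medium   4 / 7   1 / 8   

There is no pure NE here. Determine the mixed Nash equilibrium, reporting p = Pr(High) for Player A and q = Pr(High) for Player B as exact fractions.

p = 1/10, q = 1/4

In a mixed NE each player is indifferent between their pure strategies, so the opponent's mix sets the indifference.
Player B indifferent between High and Medium: p·4 + (1−p)·7 = p·(-5) + (1−p)·8 ⟹ 7 + (-3)p = 8 + (-13)p ⟹ p = 1/10.
Player A indifferent between High and Medium: q·1 + (1−q)·2 = q·4 + (1−q)·1 ⟹ 2 + (-1)q = 1 + 3q ⟹ q = 1/4.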